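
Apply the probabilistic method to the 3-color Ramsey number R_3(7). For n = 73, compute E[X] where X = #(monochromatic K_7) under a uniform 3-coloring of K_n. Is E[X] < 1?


E[X] = C(73, 7) · 3^{1 − 21} = 1629348612 · 3^{−20} = 1629348612/3486784401.
As a reduced fraction: E[X] = 543116204/1162261467 ≈ 0.4672926.
Is E[X] < 1? YES.
Since E[X] < 1, there exists a 3-coloring of K_{73} with no monochromatic K_7; hence R_3(7) > 73.

E[X] = 543116204/1162261467 ≈ 0.4672926; E[X] < 1, so R_3(7) > 73.


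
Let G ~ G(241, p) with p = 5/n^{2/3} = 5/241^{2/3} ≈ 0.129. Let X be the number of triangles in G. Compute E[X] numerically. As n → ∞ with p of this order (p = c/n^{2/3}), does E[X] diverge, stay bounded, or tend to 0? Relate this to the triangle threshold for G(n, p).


Number of potential triangles: C(241, 3) = 2303960.
Each occurs with probability p³ ≈ (0.129)³ ≈ 2.15217e-03.
By linearity: E[X] = C(241, 3)·p³ ≈ 2303960 · 2.15217e-03 ≈ 4958.506.
Since α = 2/3 < 1, p = c/n^{2/3} ≫ 1/n is above the triangle threshold p ~ 1/n. Asymptotically E[X] ~ (c³/6)·n^{3(1−α)} = (5³/6)·n^{1} → ∞; triangles are abundant w.h.p.

E[X] ≈ 4958.506; in regime p = Θ(1/n^{2/3}) E[X] diverges (above the triangle threshold p ~ 1/n).


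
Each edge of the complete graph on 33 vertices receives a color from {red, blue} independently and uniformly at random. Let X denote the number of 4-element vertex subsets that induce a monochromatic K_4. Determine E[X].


Let X = Σ_S X_S over the C(33, 4) = 40920 subsets S of size 4, where X_S = 1 if the K_4 on S is monochromatic.
For a fixed S, the K_4 on S has C(4, 2) = 6 edges. P[all 6 edges red] = (1/2)^6, and likewise for blue, so P[monochromatic] = 2·(1/2)^6 = 2^{1 − 6} = 1/32.
By linearity: E[X] = C(33, 4) · 2^{1 − 6} = 40920 · 1/32 = 5115/4.
Numerically: E[X] ≈ 1278.7500.

E[X] = C(33,4)·2^(1−C(4,2)) = 5115/4 ≈ 1278.7500.


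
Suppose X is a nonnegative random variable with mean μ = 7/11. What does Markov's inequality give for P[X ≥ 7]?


μ = E[X] = 7/11, a = 7.
Markov: P[X ≥ 7] ≤ μ/a = (7/11)/7 = 1/11.
Numerically: ≈ 0.091.
(Since a = 7 > μ = 0.636, the bound 1/11 is < 1 and informative.)

P[X ≥ 7] ≤ 1/11 ≈ 0.091.


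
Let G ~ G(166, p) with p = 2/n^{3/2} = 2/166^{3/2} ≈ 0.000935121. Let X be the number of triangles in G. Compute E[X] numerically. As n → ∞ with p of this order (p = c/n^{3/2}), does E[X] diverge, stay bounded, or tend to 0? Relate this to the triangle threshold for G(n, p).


Number of potential triangles: C(166, 3) = 748660.
Each occurs with probability p³ ≈ (0.000935121)³ ≈ 8.17718062e-10.
By linearity: E[X] = C(166, 3)·p³ ≈ 748660 · 8.17718062e-10 ≈ 0.000612.
Since α = 3/2 > 1, p = c/n^{3/2} = o(1/n) is below the triangle threshold p ~ 1/n. Asymptotically E[X] ~ (c³/6)·n^{3(1−α)} = (2³/6)·n^{-1.5} → 0, so by Markov's inequality G has no triangles w.h.p.

E[X] ≈ 0.000612; in regime p = Θ(1/n^{3/2}) E[X] tends to 0 (below the triangle threshold p ~ 1/n).


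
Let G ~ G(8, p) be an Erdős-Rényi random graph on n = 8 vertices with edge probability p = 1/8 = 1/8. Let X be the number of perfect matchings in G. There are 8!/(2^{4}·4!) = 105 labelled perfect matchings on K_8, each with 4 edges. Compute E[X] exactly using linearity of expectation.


K_8 has 8!/(2^{4}·4!) = 105 labelled perfect matchings.
For each such perfect matching H, let X_H = 1 if all 4 edges of H are present in G. Then P[X_H = 1] = p^{4} = (1/8)^{4} = 1/4096.
By linearity: E[X] = Σ_H E[X_H] = 105 · p^{4} = 105 · 1/4096 = 105/4096.
Numerically: E[X] ≈ 0.0256.

E[X] = 105 · (1/8)^{4} = 105/4096 ≈ 0.0256.


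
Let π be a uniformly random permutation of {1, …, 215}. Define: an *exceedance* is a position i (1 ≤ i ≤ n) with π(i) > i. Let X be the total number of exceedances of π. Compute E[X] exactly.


Write X = Σ_{i=1}^{215} X_i, where X_i = 1_{π(i) > i}.
For each fixed i, π(i) is uniform over {1, …, 215} (marginal of a uniform permutation), so P[π(i) > i] = (n − i)/n. Summing: Σ_{i=1}^{215} (n − i)/n = (0 + 1 + … + 214)/215 = 215(215 − 1)/(2·215) = (215 − 1)/2.
Hence E[X] = Σ_{i=1}^{215} (215 − i)/215 = 107 ≈ 107.000.

E[X] = 107 = 107.000.


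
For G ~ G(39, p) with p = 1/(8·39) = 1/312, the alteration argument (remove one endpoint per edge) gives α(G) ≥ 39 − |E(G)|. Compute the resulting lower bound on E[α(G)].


E[|E(G)|] = C(39, 2)·p = 741 · (1/312) = 19/8.
E[α(G)] ≥ n − E[|E(G)|] = 39 − 19/8 = 293/8.
Numerically: ≈ 36.62500.
(This is only a lower bound; the true E[α(G)] may be larger.)

E[α(G)] ≥ 293/8 ≈ 36.62500.


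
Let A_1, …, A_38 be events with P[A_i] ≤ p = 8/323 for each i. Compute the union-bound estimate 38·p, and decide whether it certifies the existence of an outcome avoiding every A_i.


Union bound: P[∪_{i=1}^{38} A_i] ≤ Σ_i P[A_i] ≤ 38·p = 38·(8/323) = 16/17.
Numerically: 16/17 ≈ 0.941.
Is 16/17 < 1? YES.
Since P[∪ A_i] ≤ 16/17 < 1, the complement has P[∩ A_i^c] ≥ 1 − 16/17 = 1/17 > 0, so some outcome avoids every A_i.

38·p = 16/17 ≈ 0.941; existence CERTIFIED by the union bound.


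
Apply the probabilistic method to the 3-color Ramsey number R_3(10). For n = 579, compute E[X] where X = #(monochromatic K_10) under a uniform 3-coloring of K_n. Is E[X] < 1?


E[X] = C(579, 10) · 3^{1 − 45} = 1079152988140386124680 · 3^{−44} = 1079152988140386124680/984770902183611232881.
As a reduced fraction: E[X] = 359717662713462041560/328256967394537077627 ≈ 1.096.
Is E[X] < 1? NO.
Since E[X] ≥ 1, the first-moment bound is inconclusive at n = 579; it does NOT by itself certify R_3(10) > 579.

E[X] = 359717662713462041560/328256967394537077627 ≈ 1.096; E[X] ≥ 1; first-moment method inconclusive here.


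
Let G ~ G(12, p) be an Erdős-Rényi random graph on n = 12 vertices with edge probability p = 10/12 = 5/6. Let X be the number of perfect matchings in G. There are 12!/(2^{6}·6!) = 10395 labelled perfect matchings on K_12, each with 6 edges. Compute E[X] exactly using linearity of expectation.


K_12 has 12!/(2^{6}·6!) = 10395 labelled perfect matchings.
For each such perfect matching H, let X_H = 1 if all 6 edges of H are present in G. Then P[X_H = 1] = p^{6} = (5/6)^{6} = 15625/46656.
By linearity: E[X] = Σ_H E[X_H] = 10395 · p^{6} = 10395 · 15625/46656 = 6015625/1728.
Numerically: E[X] ≈ 3481.3.

E[X] = 10395 · (5/6)^{6} = 6015625/1728 ≈ 3481.3.


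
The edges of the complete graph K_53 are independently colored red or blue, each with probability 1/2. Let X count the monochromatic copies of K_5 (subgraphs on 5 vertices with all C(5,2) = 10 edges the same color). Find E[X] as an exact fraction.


Let X = Σ_S X_S over the C(53, 5) = 2869685 subsets S of size 5, where X_S = 1 if the K_5 on S is monochromatic.
For a fixed S, the K_5 on S has C(5, 2) = 10 edges. P[all 10 edges red] = (1/2)^10, and likewise for blue, so P[monochromatic] = 2·(1/2)^10 = 2^{1 − 10} = 1/512.
Summing: E[X] = C(53, 5) · 2^{1 − 10} = 2869685 · 1/512 = 2869685/512.
Numerically: E[X] ≈ 5604.854.

E[X] = C(53,5)·2^(1−C(5,2)) = 2869685/512 ≈ 5604.854.


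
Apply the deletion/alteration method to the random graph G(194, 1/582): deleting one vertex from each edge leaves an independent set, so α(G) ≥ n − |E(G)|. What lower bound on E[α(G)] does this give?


E[|E(G)|] = C(194, 2)·p = 18721 · (1/582) = 193/6.
E[α(G)] ≥ n − E[|E(G)|] = 194 − 193/6 = 971/6.
Numerically: ≈ 161.833333.
(This is only a lower bound; the true E[α(G)] may be larger.)

E[α(G)] ≥ 971/6 ≈ 161.833333.


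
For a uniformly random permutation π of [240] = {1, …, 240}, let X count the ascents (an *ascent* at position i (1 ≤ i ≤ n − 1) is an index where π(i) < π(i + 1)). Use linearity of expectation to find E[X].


Write X = Σ X_I over i = 1, …, 239, with X_I the indicator of one ascent.
There are 239 indicators.
For each fixed i, the pair (π(i), π(i+1)) is a uniformly random ordered pair of distinct values from {1, …, 240}; by symmetry P[π(i) < π(i+1)] = 1/2.
By linearity: E[X] = 239 · (1/2) = (240 − 1) · (1/2) = 239/2 ≈ 119.5000.

E[X] = 239/2 = 119.5000.


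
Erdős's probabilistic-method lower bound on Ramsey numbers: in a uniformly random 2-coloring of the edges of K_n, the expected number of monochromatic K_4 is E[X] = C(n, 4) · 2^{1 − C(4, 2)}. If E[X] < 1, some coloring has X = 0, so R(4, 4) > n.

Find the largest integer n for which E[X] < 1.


We need C(n, 4) · 2^{1 − 6} < 1, i.e. C(n, 4) < 2^{6 − 1} = 32.
Check values of n near the boundary:
  n = 4: C(4, 4) = 1; 1 < 32? YES
  n = 5: C(5, 4) = 5; 5 < 32? YES
  n = 6: C(6, 4) = 15; 15 < 32? YES
  n = 7: C(7, 4) = 35; 35 < 32? NO
  n = 8: C(8, 4) = 70; 70 < 32? NO
The largest n with C(n, 4) < 32 is n = 6 (where E[X] = 15/32 ≈ 0.4687500). Hence R(4, 4) > 6, i.e. R(4, 4) ≥ 7.

Largest n = 6; hence R(4, 4) > 6.


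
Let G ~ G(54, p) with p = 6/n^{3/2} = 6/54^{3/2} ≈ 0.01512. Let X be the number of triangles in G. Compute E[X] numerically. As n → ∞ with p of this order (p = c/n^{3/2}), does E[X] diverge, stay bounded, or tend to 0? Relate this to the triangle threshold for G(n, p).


Number of potential triangles: C(54, 3) = 24804.
Each occurs with probability p³ ≈ (0.01512)³ ≈ 3.4568603e-06.
By linearity: E[X] = C(54, 3)·p³ ≈ 24804 · 3.4568603e-06 ≈ 0.08574.
Since α = 3/2 > 1, p = c/n^{3/2} = o(1/n) is below the triangle threshold p ~ 1/n. Asymptotically E[X] ~ (c³/6)·n^{3(1−α)} = (6³/6)·n^{-1.5} → 0, so by Markov's inequality G has no triangles w.h.p.

E[X] ≈ 0.08574; in regime p = Θ(1/n^{3/2}) E[X] tends to 0 (below the triangle threshold p ~ 1/n).


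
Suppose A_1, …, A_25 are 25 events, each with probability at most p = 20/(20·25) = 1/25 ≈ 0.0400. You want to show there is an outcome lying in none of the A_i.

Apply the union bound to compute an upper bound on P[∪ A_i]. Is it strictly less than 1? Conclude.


Union bound: P[∪_{i=1}^{25} A_i] ≤ Σ_i P[A_i] ≤ 25·p = 25·(1/25) = 1.
Numerically: 1 ≈ 1.0000.
Is 1 < 1? NO.
Since the bound 1 is ≥ 1, the union bound is uninformative here; it does NOT by itself certify existence.

25·p = 1 ≈ 1.0000; existence NOT certified by the union bound.


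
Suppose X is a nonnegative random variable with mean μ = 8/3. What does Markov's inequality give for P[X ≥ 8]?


μ = E[X] = 8/3, a = 8.
Markov: P[X ≥ 8] ≤ μ/a = (8/3)/8 = 1/3.
Numerically: ≈ 0.333333.
(Since a = 8 > μ = 2.666667, the bound 1/3 is < 1 and informative.)

P[X ≥ 8] ≤ 1/3 ≈ 0.333333.


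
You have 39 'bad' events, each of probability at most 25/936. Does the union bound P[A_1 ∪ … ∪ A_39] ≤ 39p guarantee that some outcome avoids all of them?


Union bound: P[∪_{i=1}^{39} A_i] ≤ Σ_i P[A_i] ≤ 39·p = 39·(25/936) = 25/24.
Numerically: 25/24 ≈ 1.041667.
Is 25/24 < 1? NO.
Since the bound 25/24 is ≥ 1, the union bound is uninformative here; it does NOT by itself certify existence.

39·p = 25/24 ≈ 1.041667; existence NOT certified by the union bound.


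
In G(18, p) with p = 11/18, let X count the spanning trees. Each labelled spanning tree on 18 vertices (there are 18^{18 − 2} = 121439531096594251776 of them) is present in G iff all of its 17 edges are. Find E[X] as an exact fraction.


K_18 has 18^{18 − 2} = 121439531096594251776 labelled spanning trees.
For each such spanning tree H, let X_H = 1 if all 17 edges of H are present in G. Then P[X_H = 1] = p^{17} = (11/18)^{17} = 505447028499293771/2185911559738696531968.
Summing the indicators: E[X] = Σ_H E[X_H] = 121439531096594251776 · p^{17} = 121439531096594251776 · 505447028499293771/2185911559738696531968 = 505447028499293771/18.
Numerically: E[X] ≈ 2.80804e+16.

E[X] = 121439531096594251776 · (11/18)^{17} = 505447028499293771/18 ≈ 2.80804e+16.


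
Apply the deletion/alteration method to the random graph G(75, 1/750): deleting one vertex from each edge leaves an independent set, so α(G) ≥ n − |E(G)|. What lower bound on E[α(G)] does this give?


E[|E(G)|] = C(75, 2)·p = 2775 · (1/750) = 37/10.
E[α(G)] ≥ n − E[|E(G)|] = 75 − 37/10 = 713/10.
Numerically: ≈ 71.3000.
(This is only a lower bound; the true E[α(G)] may be larger.)

E[α(G)] ≥ 713/10 ≈ 71.3000.


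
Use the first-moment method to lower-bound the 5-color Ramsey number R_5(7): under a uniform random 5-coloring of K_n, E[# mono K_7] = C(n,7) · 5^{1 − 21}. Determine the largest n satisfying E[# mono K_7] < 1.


We need C(n, 7) · 5^{1 − 21} < 1, i.e. C(n, 7) < 5^{21 − 1} = 95367431640625.
Check values of n near the boundary:
  n = 334: C(334, 7) = 86359460961576; 86359460961576 < 95367431640625? YES
  n = 335: C(335, 7) = 88202498238195; 88202498238195 < 95367431640625? YES
  n = 336: C(336, 7) = 90079147136880; 90079147136880 < 95367431640625? YES
  n = 337: C(337, 7) = 91989916924632; 91989916924632 < 95367431640625? YES
  n = 338: C(338, 7) = 93935323022736; 93935323022736 < 95367431640625? YES
  n = 339: C(339, 7) = 95915887062372; 95915887062372 < 95367431640625? NO
  n = 340: C(340, 7) = 97932136940560; 97932136940560 < 95367431640625? NO
The largest n with C(n, 7) < 95367431640625 is n = 338 (where E[X] = 93935323022736/95367431640625 ≈ 0.9849833). Hence R_5(7) > 338, i.e. R_5(7) ≥ 339.

Largest n = 338; hence R_5(7) > 338.


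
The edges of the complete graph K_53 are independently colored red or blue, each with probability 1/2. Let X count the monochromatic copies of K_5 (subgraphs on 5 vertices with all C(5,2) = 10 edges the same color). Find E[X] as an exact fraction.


Let X = Σ_S X_S over the C(53, 5) = 2869685 subsets S of size 5, where X_S = 1 if the K_5 on S is monochromatic.
For a fixed S, the K_5 on S has C(5, 2) = 10 edges. P[all 10 edges red] = (1/2)^10, and likewise for blue, so P[monochromatic] = 2·(1/2)^10 = 2^{1 − 10} = 1/512.
By linearity: E[X] = C(53, 5) · 2^{1 − 10} = 2869685 · 1/512 = 2869685/512.
Numerically: E[X] ≈ 5604.854.

E[X] = C(53,5)·2^(1−C(5,2)) = 2869685/512 ≈ 5604.854.


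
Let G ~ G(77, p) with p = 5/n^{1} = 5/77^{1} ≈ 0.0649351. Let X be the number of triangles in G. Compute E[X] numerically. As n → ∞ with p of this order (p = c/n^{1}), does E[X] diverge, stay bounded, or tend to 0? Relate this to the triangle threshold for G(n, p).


Number of potential triangles: C(77, 3) = 73150.
Each occurs with probability p³ ≈ (0.0649351)³ ≈ 2.73802770e-04.
By linearity: E[X] = C(77, 3)·p³ ≈ 73150 · 2.73802770e-04 ≈ 20.028673.
Here α = 1, so p = 5/n is exactly at the triangle threshold p ~ 1/n. Asymptotically E[X] → c³/6 = 5³/6 = 125/6 ≈ 20.833333, a bounded constant. In this regime the triangle count is asymptotically Poisson(c³/6).

E[X] ≈ 20.028673; in regime p = Θ(1/n^{1}) E[X] stays bounded (at the triangle threshold p ~ 1/n).


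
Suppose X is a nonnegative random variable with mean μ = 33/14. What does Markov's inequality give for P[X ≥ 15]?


μ = E[X] = 33/14, a = 15.
Markov: P[X ≥ 15] ≤ μ/a = (33/14)/15 = 11/70.
Numerically: ≈ 0.1571.
(Since a = 15 > μ = 2.3571, the bound 11/70 is < 1 and informative.)

P[X ≥ 15] ≤ 11/70 ≈ 0.1571.


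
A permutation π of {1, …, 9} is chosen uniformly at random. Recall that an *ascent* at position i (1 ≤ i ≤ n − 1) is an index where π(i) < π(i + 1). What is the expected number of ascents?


Write X = Σ X_I over i = 1, …, 8, with X_I the indicator of one ascent.
There are 8 indicators.
For each fixed i, the pair (π(i), π(i+1)) is a uniformly random ordered pair of distinct values from {1, …, 9}; by symmetry P[π(i) < π(i+1)] = 1/2.
By linearity: E[X] = 8 · (1/2) = (9 − 1) · (1/2) = 4 ≈ 4.0000.

E[X] = 4 = 4.0000.


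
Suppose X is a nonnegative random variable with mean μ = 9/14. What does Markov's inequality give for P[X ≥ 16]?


μ = E[X] = 9/14, a = 16.
Markov: P[X ≥ 16] ≤ μ/a = (9/14)/16 = 9/224.
Numerically: ≈ 0.0402.
(Since a = 16 > μ = 0.6429, the bound 9/224 is < 1 and informative.)

P[X ≥ 16] ≤ 9/224 ≈ 0.0402.


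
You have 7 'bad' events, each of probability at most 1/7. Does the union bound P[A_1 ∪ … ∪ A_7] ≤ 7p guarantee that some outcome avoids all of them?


Union bound: P[∪_{i=1}^{7} A_i] ≤ Σ_i P[A_i] ≤ 7·p = 7·(1/7) = 1.
Numerically: 1 ≈ 1.000000.
Is 1 < 1? NO.
Since the bound 1 is ≥ 1, the union bound is uninformative here; it does NOT by itself certify existence.

7·p = 1 ≈ 1.000000; existence NOT certified by the union bound.


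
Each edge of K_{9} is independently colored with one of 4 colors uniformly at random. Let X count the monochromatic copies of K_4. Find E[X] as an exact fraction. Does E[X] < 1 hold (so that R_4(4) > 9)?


E[X] = C(9, 4) · 4^{1 − 6} = 126 · 4^{−5} = 126/1024.
As a reduced fraction: E[X] = 63/512 ≈ 0.1230.
Is E[X] < 1? YES.
Since E[X] < 1, there exists a 4-coloring of K_{9} with no monochromatic K_4; hence R_4(4) > 9.

E[X] = 63/512 ≈ 0.1230; E[X] < 1, so R_4(4) > 9.


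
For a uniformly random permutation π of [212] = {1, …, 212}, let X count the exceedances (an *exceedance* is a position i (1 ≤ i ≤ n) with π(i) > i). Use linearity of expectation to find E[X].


Write X = Σ_{i=1}^{212} X_i, where X_i = 1_{π(i) > i}.
For each fixed i, π(i) is uniform over {1, …, 212} (marginal of a uniform permutation), so P[π(i) > i] = (n − i)/n. Summing: Σ_{i=1}^{212} (n − i)/n = (0 + 1 + … + 211)/212 = 212(212 − 1)/(2·212) = (212 − 1)/2.
Hence E[X] = Σ_{i=1}^{212} (212 − i)/212 = 211/2 ≈ 105.50000.

E[X] = 211/2 = 105.50000.


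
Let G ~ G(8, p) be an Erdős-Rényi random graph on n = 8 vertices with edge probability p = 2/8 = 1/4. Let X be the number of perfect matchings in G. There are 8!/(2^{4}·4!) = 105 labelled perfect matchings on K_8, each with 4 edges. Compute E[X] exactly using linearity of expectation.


K_8 has 8!/(2^{4}·4!) = 105 labelled perfect matchings.
For each such perfect matching H, let X_H = 1 if all 4 edges of H are present in G. Then P[X_H = 1] = p^{4} = (1/4)^{4} = 1/256.
By linearity of expectation: E[X] = Σ_H E[X_H] = 105 · p^{4} = 105 · 1/256 = 105/256.
Numerically: E[X] ≈ 0.4102.

E[X] = 105 · (1/4)^{4} = 105/256 ≈ 0.4102.


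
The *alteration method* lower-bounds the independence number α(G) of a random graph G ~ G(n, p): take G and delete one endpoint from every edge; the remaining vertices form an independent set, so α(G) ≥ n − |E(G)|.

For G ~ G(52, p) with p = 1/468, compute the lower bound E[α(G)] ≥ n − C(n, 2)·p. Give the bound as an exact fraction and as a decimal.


E[|E(G)|] = C(52, 2)·p = 1326 · (1/468) = 17/6.
E[α(G)] ≥ n − E[|E(G)|] = 52 − 17/6 = 295/6.
Numerically: ≈ 49.16667.
(This is only a lower bound; the true E[α(G)] may be larger.)

E[α(G)] ≥ 295/6 ≈ 49.16667.


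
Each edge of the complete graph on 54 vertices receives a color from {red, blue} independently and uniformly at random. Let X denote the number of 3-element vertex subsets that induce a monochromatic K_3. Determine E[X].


Let X = Σ_S X_S over the C(54, 3) = 24804 subsets S of size 3, where X_S = 1 if the K_3 on S is monochromatic.
For a fixed S, the K_3 on S has C(3, 2) = 3 edges. P[all 3 edges red] = (1/2)^3, and likewise for blue, so P[monochromatic] = 2·(1/2)^3 = 2^{1 − 3} = 1/4.
Summing: E[X] = C(54, 3) · 2^{1 − 3} = 24804 · 1/4 = 6201.
Numerically: E[X] ≈ 6201.00000.

E[X] = C(54,3)·2^(1−C(3,2)) = 6201 ≈ 6201.00000.


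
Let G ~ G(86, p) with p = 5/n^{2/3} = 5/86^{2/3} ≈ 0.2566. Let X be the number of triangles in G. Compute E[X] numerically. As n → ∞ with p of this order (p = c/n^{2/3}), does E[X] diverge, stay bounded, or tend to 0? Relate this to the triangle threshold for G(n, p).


Number of potential triangles: C(86, 3) = 102340.
Each occurs with probability p³ ≈ (0.2566)³ ≈ 1.690103e-02.
By linearity: E[X] = C(86, 3)·p³ ≈ 102340 · 1.690103e-02 ≈ 1729.6512.
Since α = 2/3 < 1, p = c/n^{2/3} ≫ 1/n is above the triangle threshold p ~ 1/n. Asymptotically E[X] ~ (c³/6)·n^{3(1−α)} = (5³/6)·n^{1} → ∞; triangles are abundant w.h.p.

E[X] ≈ 1729.6512; in regime p = Θ(1/n^{2/3}) E[X] diverges (above the triangle threshold p ~ 1/n).


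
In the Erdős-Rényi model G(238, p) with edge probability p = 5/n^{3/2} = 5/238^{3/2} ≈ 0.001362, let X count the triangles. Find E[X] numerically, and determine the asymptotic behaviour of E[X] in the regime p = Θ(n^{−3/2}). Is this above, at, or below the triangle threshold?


Number of potential triangles: C(238, 3) = 2218636.
Each occurs with probability p³ ≈ (0.001362)³ ≈ 2.525304e-09.
By linearity: E[X] = C(238, 3)·p³ ≈ 2218636 · 2.525304e-09 ≈ 0.0056.
Since α = 3/2 > 1, p = c/n^{3/2} = o(1/n) is below the triangle threshold p ~ 1/n. Asymptotically E[X] ~ (c³/6)·n^{3(1−α)} = (5³/6)·n^{-1.5} → 0, so by Markov's inequality G has no triangles w.h.p.

E[X] ≈ 0.0056; in regime p = Θ(1/n^{3/2}) E[X] tends to 0 (below the triangle threshold p ~ 1/n).


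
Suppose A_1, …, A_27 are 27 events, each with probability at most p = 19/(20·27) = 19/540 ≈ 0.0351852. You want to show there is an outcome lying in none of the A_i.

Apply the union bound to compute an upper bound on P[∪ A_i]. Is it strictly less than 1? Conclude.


Union bound: P[∪_{i=1}^{27} A_i] ≤ Σ_i P[A_i] ≤ 27·p = 27·(19/540) = 19/20.
Numerically: 19/20 ≈ 0.9500000.
Is 19/20 < 1? YES.
Since P[∪ A_i] ≤ 19/20 < 1, the complement has P[∩ A_i^c] ≥ 1 − 19/20 = 1/20 > 0, so some outcome avoids every A_i.

27·p = 19/20 ≈ 0.9500000; existence CERTIFIED by the union bound.


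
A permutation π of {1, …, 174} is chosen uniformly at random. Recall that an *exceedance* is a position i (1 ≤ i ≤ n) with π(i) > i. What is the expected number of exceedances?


Write X = Σ_{i=1}^{174} X_i, where X_i = 1_{π(i) > i}.
For each fixed i, π(i) is uniform over {1, …, 174} (marginal of a uniform permutation), so P[π(i) > i] = (n − i)/n. Summing: Σ_{i=1}^{174} (n − i)/n = (0 + 1 + … + 173)/174 = 174(174 − 1)/(2·174) = (174 − 1)/2.
Hence E[X] = Σ_{i=1}^{174} (174 − i)/174 = 173/2 ≈ 86.50000.

E[X] = 173/2 = 86.50000.


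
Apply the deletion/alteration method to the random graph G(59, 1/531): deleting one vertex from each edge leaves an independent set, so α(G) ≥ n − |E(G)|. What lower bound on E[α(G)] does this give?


E[|E(G)|] = C(59, 2)·p = 1711 · (1/531) = 29/9.
E[α(G)] ≥ n − E[|E(G)|] = 59 − 29/9 = 502/9.
Numerically: ≈ 55.7778.
(This is only a lower bound; the true E[α(G)] may be larger.)

E[α(G)] ≥ 502/9 ≈ 55.7778.


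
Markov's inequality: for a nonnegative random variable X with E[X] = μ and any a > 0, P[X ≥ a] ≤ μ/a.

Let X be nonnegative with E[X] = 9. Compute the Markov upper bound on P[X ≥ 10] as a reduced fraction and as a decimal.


μ = E[X] = 9, a = 10.
Markov: P[X ≥ 10] ≤ μ/a = (9)/10 = 9/10.
Numerically: ≈ 0.9000.
(Since a = 10 > μ = 9.0000, the bound 9/10 is < 1 and informative.)

P[X ≥ 10] ≤ 9/10 ≈ 0.9000.


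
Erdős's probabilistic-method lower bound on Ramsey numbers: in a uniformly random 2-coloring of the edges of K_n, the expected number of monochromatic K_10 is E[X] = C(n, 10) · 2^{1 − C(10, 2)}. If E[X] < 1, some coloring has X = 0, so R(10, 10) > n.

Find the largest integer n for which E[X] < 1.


We need C(n, 10) · 2^{1 − 45} < 1, i.e. C(n, 10) < 2^{45 − 1} = 17592186044416.
Check values of n near the boundary:
  n = 95: C(95, 10) = 10104934117421; 10104934117421 < 17592186044416? YES
  n = 96: C(96, 10) = 11279926456656; 11279926456656 < 17592186044416? YES
  n = 97: C(97, 10) = 12576469727536; 12576469727536 < 17592186044416? YES
  n = 98: C(98, 10) = 14005614014756; 14005614014756 < 17592186044416? YES
  n = 99: C(99, 10) = 15579278510796; 15579278510796 < 17592186044416? YES
  n = 100: C(100, 10) = 17310309456440; 17310309456440 < 17592186044416? YES
  n = 101: C(101, 10) = 19212541264840; 19212541264840 < 17592186044416? NO
  n = 102: C(102, 10) = 21300860967540; 21300860967540 < 17592186044416? NO
The largest n with C(n, 10) < 17592186044416 is n = 100 (where E[X] = 2163788682055/2199023255552 ≈ 0.984). Hence R(10, 10) > 100, i.e. R(10, 10) ≥ 101.

Largest n = 100; hence R(10, 10) > 100.


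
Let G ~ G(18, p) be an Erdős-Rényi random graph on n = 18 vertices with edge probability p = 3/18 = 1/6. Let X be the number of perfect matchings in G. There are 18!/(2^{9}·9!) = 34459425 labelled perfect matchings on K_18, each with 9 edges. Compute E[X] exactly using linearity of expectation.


K_18 has 18!/(2^{9}·9!) = 34459425 labelled perfect matchings.
For each such perfect matching H, let X_H = 1 if all 9 edges of H are present in G. Then P[X_H = 1] = p^{9} = (1/6)^{9} = 1/10077696.
Summing the indicators: E[X] = Σ_H E[X_H] = 34459425 · p^{9} = 34459425 · 1/10077696 = 425425/124416.
Numerically: E[X] ≈ 3.41938.

E[X] = 34459425 · (1/6)^{9} = 425425/124416 ≈ 3.41938.


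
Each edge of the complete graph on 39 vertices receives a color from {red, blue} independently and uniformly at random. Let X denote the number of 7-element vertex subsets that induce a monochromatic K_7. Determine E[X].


Let X = Σ_S X_S over the C(39, 7) = 15380937 subsets S of size 7, where X_S = 1 if the K_7 on S is monochromatic.
For a fixed S, the K_7 on S has C(7, 2) = 21 edges. P[all 21 edges red] = (1/2)^21, and likewise for blue, so P[monochromatic] = 2·(1/2)^21 = 2^{1 − 21} = 1/1048576.
By linearity: E[X] = C(39, 7) · 2^{1 − 21} = 15380937 · 1/1048576 = 15380937/1048576.
Numerically: E[X] ≈ 14.66840.

E[X] = C(39,7)·2^(1−C(7,2)) = 15380937/1048576 ≈ 14.66840.


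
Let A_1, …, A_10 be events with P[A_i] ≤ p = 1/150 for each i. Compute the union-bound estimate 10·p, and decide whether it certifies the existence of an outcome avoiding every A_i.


Union bound: P[∪_{i=1}^{10} A_i] ≤ Σ_i P[A_i] ≤ 10·p = 10·(1/150) = 1/15.
Numerically: 1/15 ≈ 0.0666667.
Is 1/15 < 1? YES.
Since P[∪ A_i] ≤ 1/15 < 1, the complement has P[∩ A_i^c] ≥ 1 − 1/15 = 14/15 > 0, so some outcome avoids every A_i.

10·p = 1/15 ≈ 0.0666667; existence CERTIFIED by the union bound.


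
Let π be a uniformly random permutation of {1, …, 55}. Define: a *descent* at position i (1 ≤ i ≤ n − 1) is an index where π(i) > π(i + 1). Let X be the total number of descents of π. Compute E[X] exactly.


Write X = Σ X_I over i = 1, …, 54, with X_I the indicator of one descent.
There are 54 indicators.
For each fixed i, the pair (π(i), π(i+1)) is a uniformly random ordered pair of distinct values from {1, …, 55}; by symmetry P[π(i) > π(i+1)] = 1/2.
By linearity: E[X] = 54 · (1/2) = (55 − 1) · (1/2) = 27 ≈ 27.000000.

E[X] = 27 = 27.000000.


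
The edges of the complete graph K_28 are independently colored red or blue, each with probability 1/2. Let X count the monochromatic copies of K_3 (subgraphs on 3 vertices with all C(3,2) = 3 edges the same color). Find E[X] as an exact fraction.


Let X = Σ_S X_S over the C(28, 3) = 3276 subsets S of size 3, where X_S = 1 if the K_3 on S is monochromatic.
For a fixed S, the K_3 on S has C(3, 2) = 3 edges. P[all 3 edges red] = (1/2)^3, and likewise for blue, so P[monochromatic] = 2·(1/2)^3 = 2^{1 − 3} = 1/4.
Summing: E[X] = C(28, 3) · 2^{1 − 3} = 3276 · 1/4 = 819.
Numerically: E[X] ≈ 819.000.

E[X] = C(28,3)·2^(1−C(3,2)) = 819 ≈ 819.000.


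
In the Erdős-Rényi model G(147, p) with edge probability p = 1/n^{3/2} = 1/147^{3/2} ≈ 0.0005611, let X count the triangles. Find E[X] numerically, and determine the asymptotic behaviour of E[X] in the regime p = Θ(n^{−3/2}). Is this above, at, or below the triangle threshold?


Number of potential triangles: C(147, 3) = 518665.
Each occurs with probability p³ ≈ (0.0005611)³ ≈ 1.766331e-10.
By linearity: E[X] = C(147, 3)·p³ ≈ 518665 · 1.766331e-10 ≈ 0.0001.
Since α = 3/2 > 1, p = c/n^{3/2} = o(1/n) is below the triangle threshold p ~ 1/n. Asymptotically E[X] ~ (c³/6)·n^{3(1−α)} = (1³/6)·n^{-1.5} → 0, so by Markov's inequality G has no triangles w.h.p.

E[X] ≈ 0.0001; in regime p = Θ(1/n^{3/2}) E[X] tends to 0 (below the triangle threshold p ~ 1/n).


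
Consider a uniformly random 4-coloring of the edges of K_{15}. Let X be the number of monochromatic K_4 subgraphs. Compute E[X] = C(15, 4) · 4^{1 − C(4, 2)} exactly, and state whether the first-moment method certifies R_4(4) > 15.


E[X] = C(15, 4) · 4^{1 − 6} = 1365 · 4^{−5} = 1365/1024.
As a reduced fraction: E[X] = 1365/1024 ≈ 1.333008.
Is E[X] < 1? NO.
Since E[X] ≥ 1, the first-moment bound is inconclusive at n = 15; it does NOT by itself certify R_4(4) > 15.

E[X] = 1365/1024 ≈ 1.333008; E[X] ≥ 1; first-moment method inconclusive here.


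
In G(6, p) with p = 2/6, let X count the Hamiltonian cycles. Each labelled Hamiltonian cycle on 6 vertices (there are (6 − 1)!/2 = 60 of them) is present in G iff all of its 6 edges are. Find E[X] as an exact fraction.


K_6 has (6 − 1)!/2 = 60 labelled Hamiltonian cycles.
For each such Hamiltonian cycle H, let X_H = 1 if all 6 edges of H are present in G. Then P[X_H = 1] = p^{6} = (1/3)^{6} = 1/729.
By linearity: E[X] = Σ_H E[X_H] = 60 · p^{6} = 60 · 1/729 = 20/243.
Numerically: E[X] ≈ 0.0823045.

E[X] = 60 · (1/3)^{6} = 20/243 ≈ 0.0823045.


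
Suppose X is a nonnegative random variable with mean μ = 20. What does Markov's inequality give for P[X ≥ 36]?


μ = E[X] = 20, a = 36.
Markov: P[X ≥ 36] ≤ μ/a = (20)/36 = 5/9.
Numerically: ≈ 0.555556.
(Since a = 36 > μ = 20.000000, the bound 5/9 is < 1 and informative.)

P[X ≥ 36] ≤ 5/9 ≈ 0.555556.


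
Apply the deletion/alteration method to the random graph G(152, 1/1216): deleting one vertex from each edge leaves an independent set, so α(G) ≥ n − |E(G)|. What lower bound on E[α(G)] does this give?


E[|E(G)|] = C(152, 2)·p = 11476 · (1/1216) = 151/16.
E[α(G)] ≥ n − E[|E(G)|] = 152 − 151/16 = 2281/16.
Numerically: ≈ 142.562.
(This is only a lower bound; the true E[α(G)] may be larger.)

E[α(G)] ≥ 2281/16 ≈ 142.562.


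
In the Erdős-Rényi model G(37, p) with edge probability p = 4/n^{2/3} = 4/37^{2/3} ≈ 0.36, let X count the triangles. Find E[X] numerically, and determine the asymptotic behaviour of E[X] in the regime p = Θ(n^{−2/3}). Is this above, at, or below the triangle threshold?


Number of potential triangles: C(37, 3) = 7770.
Each occurs with probability p³ ≈ (0.36)³ ≈ 4.67495e-02.
By linearity: E[X] = C(37, 3)·p³ ≈ 7770 · 4.67495e-02 ≈ 363.243.
Since α = 2/3 < 1, p = c/n^{2/3} ≫ 1/n is above the triangle threshold p ~ 1/n. Asymptotically E[X] ~ (c³/6)·n^{3(1−α)} = (4³/6)·n^{1} → ∞; triangles are abundant w.h.p.

E[X] ≈ 363.243; in regime p = Θ(1/n^{2/3}) E[X] diverges (above the triangle threshold p ~ 1/n).


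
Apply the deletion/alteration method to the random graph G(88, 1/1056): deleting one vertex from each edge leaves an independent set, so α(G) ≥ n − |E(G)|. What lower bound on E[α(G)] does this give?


E[|E(G)|] = C(88, 2)·p = 3828 · (1/1056) = 29/8.
E[α(G)] ≥ n − E[|E(G)|] = 88 − 29/8 = 675/8.
Numerically: ≈ 84.3750.
(This is only a lower bound; the true E[α(G)] may be larger.)

E[α(G)] ≥ 675/8 ≈ 84.3750.


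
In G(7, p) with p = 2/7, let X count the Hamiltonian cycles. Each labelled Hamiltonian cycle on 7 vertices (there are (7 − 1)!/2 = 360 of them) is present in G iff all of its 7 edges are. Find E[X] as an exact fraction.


K_7 has (7 − 1)!/2 = 360 labelled Hamiltonian cycles.
For each such Hamiltonian cycle H, let X_H = 1 if all 7 edges of H are present in G. Then P[X_H = 1] = p^{7} = (2/7)^{7} = 128/823543.
By linearity of expectation: E[X] = Σ_H E[X_H] = 360 · p^{7} = 360 · 128/823543 = 46080/823543.
Numerically: E[X] ≈ 0.05595.

E[X] = 360 · (2/7)^{7} = 46080/823543 ≈ 0.05595.


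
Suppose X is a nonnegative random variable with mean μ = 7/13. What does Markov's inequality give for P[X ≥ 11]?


μ = E[X] = 7/13, a = 11.
Markov: P[X ≥ 11] ≤ μ/a = (7/13)/11 = 7/143.
Numerically: ≈ 0.04895.
(Since a = 11 > μ = 0.53846, the bound 7/143 is < 1 and informative.)

P[X ≥ 11] ≤ 7/143 ≈ 0.04895.


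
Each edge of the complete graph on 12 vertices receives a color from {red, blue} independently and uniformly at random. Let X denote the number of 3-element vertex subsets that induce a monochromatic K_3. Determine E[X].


Let X = Σ_S X_S over the C(12, 3) = 220 subsets S of size 3, where X_S = 1 if the K_3 on S is monochromatic.
For a fixed S, the K_3 on S has C(3, 2) = 3 edges. P[all 3 edges red] = (1/2)^3, and likewise for blue, so P[monochromatic] = 2·(1/2)^3 = 2^{1 − 3} = 1/4.
Summing: E[X] = C(12, 3) · 2^{1 − 3} = 220 · 1/4 = 55.
Numerically: E[X] ≈ 55.0000.

E[X] = C(12,3)·2^(1−C(3,2)) = 55 ≈ 55.0000.


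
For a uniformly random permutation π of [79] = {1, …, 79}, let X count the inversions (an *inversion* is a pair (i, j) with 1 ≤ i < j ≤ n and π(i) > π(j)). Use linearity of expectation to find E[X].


Write X = Σ X_I over the C(79, 2) = 3081 pairs i < j, with X_I the indicator of one inversion.
There are 3081 indicators.
For each fixed pair i < j, the values π(i) and π(j) are two distinct elements of {1, …, 79} in uniformly random order; by symmetry P[π(i) > π(j)] = 1/2.
By linearity: E[X] = 3081 · (1/2) = C(79, 2) · (1/2) = 3081/2 = 3081/2 ≈ 1540.50000.

E[X] = 3081/2 = 1540.50000.


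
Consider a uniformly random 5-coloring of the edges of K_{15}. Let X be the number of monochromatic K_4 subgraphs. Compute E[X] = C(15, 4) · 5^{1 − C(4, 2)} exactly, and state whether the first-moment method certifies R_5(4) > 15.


E[X] = C(15, 4) · 5^{1 − 6} = 1365 · 5^{−5} = 1365/3125.
As a reduced fraction: E[X] = 273/625 ≈ 0.436800.
Is E[X] < 1? YES.
Since E[X] < 1, there exists a 5-coloring of K_{15} with no monochromatic K_4; hence R_5(4) > 15.

E[X] = 273/625 ≈ 0.436800; E[X] < 1, so R_5(4) > 15.


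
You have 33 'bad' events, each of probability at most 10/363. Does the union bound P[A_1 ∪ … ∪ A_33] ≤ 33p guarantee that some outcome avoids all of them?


Union bound: P[∪_{i=1}^{33} A_i] ≤ Σ_i P[A_i] ≤ 33·p = 33·(10/363) = 10/11.
Numerically: 10/11 ≈ 0.9090909.
Is 10/11 < 1? YES.
Since P[∪ A_i] ≤ 10/11 < 1, the complement has P[∩ A_i^c] ≥ 1 − 10/11 = 1/11 > 0, so some outcome avoids every A_i.

33·p = 10/11 ≈ 0.9090909; existence CERTIFIED by the union bound.


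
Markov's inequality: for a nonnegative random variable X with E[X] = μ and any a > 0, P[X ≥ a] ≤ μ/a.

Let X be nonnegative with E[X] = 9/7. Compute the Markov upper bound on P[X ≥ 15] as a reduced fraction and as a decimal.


μ = E[X] = 9/7, a = 15.
Markov: P[X ≥ 15] ≤ μ/a = (9/7)/15 = 3/35.
Numerically: ≈ 0.085714.
(Since a = 15 > μ = 1.285714, the bound 3/35 is < 1 and informative.)

P[X ≥ 15] ≤ 3/35 ≈ 0.085714.


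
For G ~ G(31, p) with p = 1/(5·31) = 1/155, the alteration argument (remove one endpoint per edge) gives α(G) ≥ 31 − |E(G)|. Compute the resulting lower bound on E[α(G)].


E[|E(G)|] = C(31, 2)·p = 465 · (1/155) = 3.
E[α(G)] ≥ n − E[|E(G)|] = 31 − 3 = 28.
Numerically: ≈ 28.000000.
(This is only a lower bound; the true E[α(G)] may be larger.)

E[α(G)] ≥ 28 ≈ 28.000000.


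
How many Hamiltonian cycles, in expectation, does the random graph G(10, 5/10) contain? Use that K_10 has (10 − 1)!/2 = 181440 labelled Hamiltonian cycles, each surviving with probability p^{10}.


K_10 has (10 − 1)!/2 = 181440 labelled Hamiltonian cycles.
For each such Hamiltonian cycle H, let X_H = 1 if all 10 edges of H are present in G. Then P[X_H = 1] = p^{10} = (1/2)^{10} = 1/1024.
By linearity: E[X] = Σ_H E[X_H] = 181440 · p^{10} = 181440 · 1/1024 = 2835/16.
Numerically: E[X] ≈ 177.19.

E[X] = 181440 · (1/2)^{10} = 2835/16 ≈ 177.19.


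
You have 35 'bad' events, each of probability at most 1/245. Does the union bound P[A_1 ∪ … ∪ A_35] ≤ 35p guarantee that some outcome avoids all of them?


Union bound: P[∪_{i=1}^{35} A_i] ≤ Σ_i P[A_i] ≤ 35·p = 35·(1/245) = 1/7.
Numerically: 1/7 ≈ 0.1428571.
Is 1/7 < 1? YES.
Since P[∪ A_i] ≤ 1/7 < 1, the complement has P[∩ A_i^c] ≥ 1 − 1/7 = 6/7 > 0, so some outcome avoids every A_i.

35·p = 1/7 ≈ 0.1428571; existence CERTIFIED by the union bound.


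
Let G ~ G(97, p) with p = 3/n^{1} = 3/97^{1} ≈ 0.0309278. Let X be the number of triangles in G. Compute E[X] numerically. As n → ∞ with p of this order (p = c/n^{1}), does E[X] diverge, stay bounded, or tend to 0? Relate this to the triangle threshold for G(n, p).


Number of potential triangles: C(97, 3) = 147440.
Each occurs with probability p³ ≈ (0.0309278)³ ≈ 2.95834324e-05.
By linearity: E[X] = C(97, 3)·p³ ≈ 147440 · 2.95834324e-05 ≈ 4.361781.
Here α = 1, so p = 3/n is exactly at the triangle threshold p ~ 1/n. Asymptotically E[X] → c³/6 = 3³/6 = 9/2 ≈ 4.500000, a bounded constant. In this regime the triangle count is asymptotically Poisson(c³/6).

E[X] ≈ 4.361781; in regime p = Θ(1/n^{1}) E[X] stays bounded (at the triangle threshold p ~ 1/n).


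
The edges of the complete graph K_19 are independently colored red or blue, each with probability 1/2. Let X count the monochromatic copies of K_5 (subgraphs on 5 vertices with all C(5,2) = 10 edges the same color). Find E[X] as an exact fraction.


Let X = Σ_S X_S over the C(19, 5) = 11628 subsets S of size 5, where X_S = 1 if the K_5 on S is monochromatic.
For a fixed S, the K_5 on S has C(5, 2) = 10 edges. P[all 10 edges red] = (1/2)^10, and likewise for blue, so P[monochromatic] = 2·(1/2)^10 = 2^{1 − 10} = 1/512.
Summing: E[X] = C(19, 5) · 2^{1 − 10} = 11628 · 1/512 = 2907/128.
Numerically: E[X] ≈ 22.71094.

E[X] = C(19,5)·2^(1−C(5,2)) = 2907/128 ≈ 22.71094.


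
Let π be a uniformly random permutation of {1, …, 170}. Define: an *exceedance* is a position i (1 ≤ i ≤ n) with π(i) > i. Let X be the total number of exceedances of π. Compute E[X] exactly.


Write X = Σ_{i=1}^{170} X_i, where X_i = 1_{π(i) > i}.
For each fixed i, π(i) is uniform over {1, …, 170} (marginal of a uniform permutation), so P[π(i) > i] = (n − i)/n. Summing: Σ_{i=1}^{170} (n − i)/n = (0 + 1 + … + 169)/170 = 170(170 − 1)/(2·170) = (170 − 1)/2.
Hence E[X] = Σ_{i=1}^{170} (170 − i)/170 = 169/2 ≈ 84.5000.

E[X] = 169/2 = 84.5000.


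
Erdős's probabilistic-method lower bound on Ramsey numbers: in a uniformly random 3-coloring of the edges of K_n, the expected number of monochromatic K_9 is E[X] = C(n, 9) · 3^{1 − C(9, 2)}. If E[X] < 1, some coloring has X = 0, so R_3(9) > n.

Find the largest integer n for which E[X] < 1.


We need C(n, 9) · 3^{1 − 36} < 1, i.e. C(n, 9) < 3^{36 − 1} = 50031545098999707.
Check values of n near the boundary:
  n = 296: C(296, 9) = 42513789098994080; 42513789098994080 < 50031545098999707? YES
  n = 297: C(297, 9) = 43842345008337645; 43842345008337645 < 50031545098999707? YES
  n = 298: C(298, 9) = 45207677551849890; 45207677551849890 < 50031545098999707? YES
  n = 299: C(299, 9) = 46610674441390059; 46610674441390059 < 50031545098999707? YES
  n = 300: C(300, 9) = 48052241692154700; 48052241692154700 < 50031545098999707? YES
  n = 301: C(301, 9) = 49533303936090975; 49533303936090975 < 50031545098999707? YES
  n = 302: C(302, 9) = 51054804739588650; 51054804739588650 < 50031545098999707? NO
  n = 303: C(303, 9) = 52617706925494425; 52617706925494425 < 50031545098999707? NO
  n = 304: C(304, 9) = 54222992899492560; 54222992899492560 < 50031545098999707? NO
The largest n with C(n, 9) < 50031545098999707 is n = 301 (where E[X] = 16511101312030325/16677181699666569 ≈ 0.9900). Hence R_3(9) > 301, i.e. R_3(9) ≥ 302.

Largest n = 301; hence R_3(9) > 301.


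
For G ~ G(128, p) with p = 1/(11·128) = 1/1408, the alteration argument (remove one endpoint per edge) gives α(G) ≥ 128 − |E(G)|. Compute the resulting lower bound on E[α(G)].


E[|E(G)|] = C(128, 2)·p = 8128 · (1/1408) = 127/22.
E[α(G)] ≥ n − E[|E(G)|] = 128 − 127/22 = 2689/22.
Numerically: ≈ 122.227.
(This is only a lower bound; the true E[α(G)] may be larger.)

E[α(G)] ≥ 2689/22 ≈ 122.227.
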